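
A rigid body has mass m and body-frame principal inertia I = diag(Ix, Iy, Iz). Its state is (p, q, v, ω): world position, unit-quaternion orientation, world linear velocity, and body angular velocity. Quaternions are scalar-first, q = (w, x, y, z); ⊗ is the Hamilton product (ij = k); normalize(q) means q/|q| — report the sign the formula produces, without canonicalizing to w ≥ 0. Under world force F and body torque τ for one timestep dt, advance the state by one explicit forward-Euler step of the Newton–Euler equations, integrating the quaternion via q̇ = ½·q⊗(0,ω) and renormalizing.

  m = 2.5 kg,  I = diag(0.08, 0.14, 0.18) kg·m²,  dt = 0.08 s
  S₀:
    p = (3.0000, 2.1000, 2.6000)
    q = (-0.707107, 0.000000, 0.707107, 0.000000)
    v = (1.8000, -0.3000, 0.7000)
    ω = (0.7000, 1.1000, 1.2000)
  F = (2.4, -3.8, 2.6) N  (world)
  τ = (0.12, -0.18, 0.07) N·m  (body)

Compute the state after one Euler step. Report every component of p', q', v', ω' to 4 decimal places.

gyro term ω×Iω = (0.0528, -0.0840, 0.0462)
(τ − ω×Iω)/I = (0.8400, -0.6857, 0.1322)
ω + α·dt = (0.7672, 1.0451, 1.2106)
Hamilton product q⊗(0,ω) = (-0.7778177, 0.3535535, -0.7778177, -1.3435033)
q' = normalize(q + ½dt·q⊗(0,ω)) = (-0.7364, 0.0141, 0.6743, -0.0536)
a = F/m = (0.9600, -1.5200, 1.0400)
p + v·dt = (3.1440, 2.0760, 2.6560)
v + (F/m)dt = (1.8768, -0.4216, 0.7832)

p' = (3.1440, 2.0760, 2.6560)
q' = (-0.7364, 0.0141, 0.6743, -0.0536)
v' = (1.8768, -0.4216, 0.7832)
ω' = (0.7672, 1.0451, 1.2106)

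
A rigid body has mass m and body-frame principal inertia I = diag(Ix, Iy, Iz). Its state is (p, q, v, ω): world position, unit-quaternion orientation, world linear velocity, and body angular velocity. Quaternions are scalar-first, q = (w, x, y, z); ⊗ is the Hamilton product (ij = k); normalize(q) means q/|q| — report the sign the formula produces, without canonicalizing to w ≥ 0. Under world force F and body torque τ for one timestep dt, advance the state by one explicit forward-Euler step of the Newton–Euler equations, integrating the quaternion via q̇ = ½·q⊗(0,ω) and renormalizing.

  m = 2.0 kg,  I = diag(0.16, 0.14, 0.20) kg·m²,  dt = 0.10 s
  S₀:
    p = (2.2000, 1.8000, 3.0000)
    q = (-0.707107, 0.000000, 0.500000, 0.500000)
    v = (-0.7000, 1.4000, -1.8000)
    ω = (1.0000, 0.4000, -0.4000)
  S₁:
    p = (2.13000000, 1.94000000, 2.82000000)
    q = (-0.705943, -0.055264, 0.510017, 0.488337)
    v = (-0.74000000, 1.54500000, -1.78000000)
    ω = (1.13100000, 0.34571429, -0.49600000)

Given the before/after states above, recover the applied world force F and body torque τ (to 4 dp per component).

F = (-0.8000, 2.9000, 0.4000)
τ = (0.2000, -0.0600, -0.2000)

velocity change Δv = (-0.04000000, 0.14500000, 0.02000000)
F = m·Δv/dt = (-0.8000, 2.9000, 0.4000)
ω₁ − ω₀ = (0.13100000, -0.05428571, -0.09600000)
precession coupling = (-0.0096, 0.0160, -0.0080)
I·α + gyro = (0.2000, -0.0600, -0.2000)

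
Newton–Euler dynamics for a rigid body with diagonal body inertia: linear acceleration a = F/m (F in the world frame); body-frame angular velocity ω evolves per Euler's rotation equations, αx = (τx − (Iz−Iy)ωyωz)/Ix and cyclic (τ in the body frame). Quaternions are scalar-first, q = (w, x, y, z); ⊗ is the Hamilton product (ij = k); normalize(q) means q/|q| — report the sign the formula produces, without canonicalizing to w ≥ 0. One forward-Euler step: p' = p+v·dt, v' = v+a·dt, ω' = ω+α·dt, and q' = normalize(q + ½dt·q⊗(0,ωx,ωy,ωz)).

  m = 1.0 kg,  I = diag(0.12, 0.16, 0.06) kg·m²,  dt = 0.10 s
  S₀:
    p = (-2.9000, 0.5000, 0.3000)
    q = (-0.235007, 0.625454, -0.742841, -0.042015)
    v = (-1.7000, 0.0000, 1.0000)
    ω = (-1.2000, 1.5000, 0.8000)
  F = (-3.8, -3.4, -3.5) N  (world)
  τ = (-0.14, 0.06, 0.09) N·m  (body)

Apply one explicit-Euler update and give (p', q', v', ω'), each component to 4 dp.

p + v·dt = (-3.0700, 0.5000, 0.4000)
v' = v + a·dt = (-2.0800, -0.3400, 0.6500)
(τ − ω×Iω)/I = (-0.1667, 0.7350, 2.7000)
ω + α·dt = (-1.2167, 1.5735, 1.0700)
q⊗(0,ω) = (1.8984183, -0.2492419, -0.8024557, -0.1412338)
q + ½dt·q⊗(0,ω), renormalized = (-0.1393, 0.6097, -0.7788, -0.0488)

p' = (-3.0700, 0.5000, 0.4000)
q' = (-0.1393, 0.6097, -0.7788, -0.0488)
v' = (-2.0800, -0.3400, 0.6500)
ω' = (-1.2167, 1.5735, 1.0700)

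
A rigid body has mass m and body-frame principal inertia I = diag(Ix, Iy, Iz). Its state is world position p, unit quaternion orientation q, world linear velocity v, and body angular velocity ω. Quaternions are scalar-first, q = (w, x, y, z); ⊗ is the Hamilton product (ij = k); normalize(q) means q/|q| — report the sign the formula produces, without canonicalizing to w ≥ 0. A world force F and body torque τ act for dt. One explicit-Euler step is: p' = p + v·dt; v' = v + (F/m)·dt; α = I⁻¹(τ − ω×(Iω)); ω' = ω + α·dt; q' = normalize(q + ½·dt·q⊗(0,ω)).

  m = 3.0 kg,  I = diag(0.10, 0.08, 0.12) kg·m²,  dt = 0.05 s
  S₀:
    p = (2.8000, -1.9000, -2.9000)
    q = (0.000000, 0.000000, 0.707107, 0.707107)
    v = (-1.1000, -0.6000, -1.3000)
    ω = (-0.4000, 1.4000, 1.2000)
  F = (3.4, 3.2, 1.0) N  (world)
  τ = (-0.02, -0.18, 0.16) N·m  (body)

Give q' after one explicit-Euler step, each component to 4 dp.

Hamilton product q⊗(0,ω) = (-1.8384782, -0.1414214, -0.2828428, 0.2828428)
updated quaternion q' = (-0.0459, -0.0035, 0.6993, 0.7134)

q' = (-0.0459, -0.0035, 0.6993, 0.7134)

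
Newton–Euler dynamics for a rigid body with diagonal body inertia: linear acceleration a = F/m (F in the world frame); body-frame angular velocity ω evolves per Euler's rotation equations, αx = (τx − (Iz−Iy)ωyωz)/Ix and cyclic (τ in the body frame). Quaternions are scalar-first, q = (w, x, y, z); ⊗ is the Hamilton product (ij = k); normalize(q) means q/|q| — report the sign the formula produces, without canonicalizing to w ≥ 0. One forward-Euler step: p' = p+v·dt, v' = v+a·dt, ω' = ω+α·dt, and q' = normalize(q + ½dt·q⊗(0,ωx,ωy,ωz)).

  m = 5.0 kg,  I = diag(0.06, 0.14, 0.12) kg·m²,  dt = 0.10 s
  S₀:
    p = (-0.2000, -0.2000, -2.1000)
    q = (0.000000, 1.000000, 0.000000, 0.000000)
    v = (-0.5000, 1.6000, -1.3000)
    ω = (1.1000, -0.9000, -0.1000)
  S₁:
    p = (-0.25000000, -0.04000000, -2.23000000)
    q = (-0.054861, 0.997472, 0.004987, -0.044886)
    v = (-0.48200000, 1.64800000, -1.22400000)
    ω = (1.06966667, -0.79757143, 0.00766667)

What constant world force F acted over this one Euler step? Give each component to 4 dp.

F = (0.9000, 2.4000, 3.8000)

Δv = v₁−v₀ = (0.01800000, 0.04800000, 0.07600000)
F = m·Δv/dt = (0.9000, 2.4000, 3.8000)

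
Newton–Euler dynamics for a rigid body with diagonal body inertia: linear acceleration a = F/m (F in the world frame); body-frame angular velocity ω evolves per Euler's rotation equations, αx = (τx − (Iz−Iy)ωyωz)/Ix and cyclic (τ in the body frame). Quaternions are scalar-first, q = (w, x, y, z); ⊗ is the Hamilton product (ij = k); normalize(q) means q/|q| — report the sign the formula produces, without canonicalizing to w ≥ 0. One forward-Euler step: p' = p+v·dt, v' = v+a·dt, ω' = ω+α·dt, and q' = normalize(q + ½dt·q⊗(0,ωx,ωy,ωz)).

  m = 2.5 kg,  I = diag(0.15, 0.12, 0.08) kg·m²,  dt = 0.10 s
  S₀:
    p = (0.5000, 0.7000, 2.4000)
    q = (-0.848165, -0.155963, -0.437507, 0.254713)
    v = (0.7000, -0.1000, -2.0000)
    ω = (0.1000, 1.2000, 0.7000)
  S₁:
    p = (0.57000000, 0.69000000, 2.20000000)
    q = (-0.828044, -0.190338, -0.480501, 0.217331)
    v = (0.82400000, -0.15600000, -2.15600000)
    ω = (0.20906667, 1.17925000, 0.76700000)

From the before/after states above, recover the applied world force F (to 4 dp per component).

v₁ − v₀ = (0.12400000, -0.05600000, -0.15600000)
applied force F = (3.1000, -1.4000, -3.9000)

F = (3.1000, -1.4000, -3.9000)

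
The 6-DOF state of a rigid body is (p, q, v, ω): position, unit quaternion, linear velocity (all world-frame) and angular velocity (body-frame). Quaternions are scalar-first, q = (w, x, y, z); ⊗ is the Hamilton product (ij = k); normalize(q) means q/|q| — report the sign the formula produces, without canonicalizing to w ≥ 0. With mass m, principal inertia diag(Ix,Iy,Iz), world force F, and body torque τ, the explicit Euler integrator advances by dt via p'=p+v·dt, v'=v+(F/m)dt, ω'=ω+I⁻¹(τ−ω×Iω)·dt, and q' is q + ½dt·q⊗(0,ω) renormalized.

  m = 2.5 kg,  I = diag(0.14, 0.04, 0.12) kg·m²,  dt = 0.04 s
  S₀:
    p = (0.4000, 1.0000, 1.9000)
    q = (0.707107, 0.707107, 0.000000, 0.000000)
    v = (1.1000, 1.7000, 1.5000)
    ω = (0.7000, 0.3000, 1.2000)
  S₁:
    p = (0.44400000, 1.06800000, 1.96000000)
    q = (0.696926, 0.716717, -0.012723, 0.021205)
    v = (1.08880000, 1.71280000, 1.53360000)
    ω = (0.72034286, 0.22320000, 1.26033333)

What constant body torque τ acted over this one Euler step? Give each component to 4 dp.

rate change Δω = (0.02034286, -0.07680000, 0.06033333)
I·α + gyro = (0.1000, -0.0600, 0.1600)

τ = (0.1000, -0.0600, 0.1600)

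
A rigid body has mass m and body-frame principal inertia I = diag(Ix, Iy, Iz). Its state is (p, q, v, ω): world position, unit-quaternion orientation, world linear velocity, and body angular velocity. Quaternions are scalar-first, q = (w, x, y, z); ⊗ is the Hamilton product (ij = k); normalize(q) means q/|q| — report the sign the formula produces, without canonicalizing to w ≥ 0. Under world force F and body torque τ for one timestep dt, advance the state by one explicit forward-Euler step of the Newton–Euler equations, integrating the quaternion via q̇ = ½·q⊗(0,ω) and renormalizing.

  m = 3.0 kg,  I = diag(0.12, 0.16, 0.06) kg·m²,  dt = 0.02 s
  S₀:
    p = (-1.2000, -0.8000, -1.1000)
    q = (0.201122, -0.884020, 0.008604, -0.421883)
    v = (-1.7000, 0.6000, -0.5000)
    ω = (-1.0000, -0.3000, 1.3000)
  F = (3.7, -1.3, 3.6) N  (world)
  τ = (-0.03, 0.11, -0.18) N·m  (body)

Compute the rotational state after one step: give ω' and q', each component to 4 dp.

α = I⁻¹(τ − ω×Iω) = (-0.5750, 1.1750, -3.2000)
new body rate ω' = (-1.0115, -0.2765, 1.2360)
q⊗(0,ω) = (-0.3329909, -0.3165017, 1.5107724, 0.5352686)
q + ½dt·q⊗(0,ω), renormalized = (0.1978, -0.8871, 0.0237, -0.4165)

ω' = (-1.0115, -0.2765, 1.2360)
q' = (0.1978, -0.8871, 0.0237, -0.4165)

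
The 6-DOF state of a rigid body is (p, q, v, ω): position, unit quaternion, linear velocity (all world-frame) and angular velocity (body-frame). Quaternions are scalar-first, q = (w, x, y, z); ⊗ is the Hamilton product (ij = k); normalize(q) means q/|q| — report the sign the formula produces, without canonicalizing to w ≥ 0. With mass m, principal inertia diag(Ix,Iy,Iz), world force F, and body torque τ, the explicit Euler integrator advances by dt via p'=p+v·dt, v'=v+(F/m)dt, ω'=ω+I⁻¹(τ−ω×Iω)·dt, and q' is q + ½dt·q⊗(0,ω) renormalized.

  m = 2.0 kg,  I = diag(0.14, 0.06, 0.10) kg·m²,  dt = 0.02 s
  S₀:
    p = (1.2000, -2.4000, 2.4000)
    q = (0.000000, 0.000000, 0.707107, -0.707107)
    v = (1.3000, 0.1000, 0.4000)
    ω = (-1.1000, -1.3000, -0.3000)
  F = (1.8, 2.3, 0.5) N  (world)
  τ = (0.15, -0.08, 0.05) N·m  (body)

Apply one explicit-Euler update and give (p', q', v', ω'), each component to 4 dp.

linear accel F/m = (0.9000, 1.1500, 0.2500)
p + v·dt = (1.2260, -2.3980, 2.4080)
new velocity v' = (1.3180, 0.1230, 0.4050)
(τ − ω×Iω)/I = (0.9600, -1.5533, 1.6440)
ω + α·dt = (-1.0808, -1.3311, -0.2671)
Hamilton product q⊗(0,ω) = (0.7071070, -1.1313712, 0.7778177, 0.7778177)
updated quaternion q' = (0.0071, -0.0113, 0.7148, -0.6992)

p' = (1.2260, -2.3980, 2.4080)
q' = (0.0071, -0.0113, 0.7148, -0.6992)
v' = (1.3180, 0.1230, 0.4050)
ω' = (-1.0808, -1.3311, -0.2671)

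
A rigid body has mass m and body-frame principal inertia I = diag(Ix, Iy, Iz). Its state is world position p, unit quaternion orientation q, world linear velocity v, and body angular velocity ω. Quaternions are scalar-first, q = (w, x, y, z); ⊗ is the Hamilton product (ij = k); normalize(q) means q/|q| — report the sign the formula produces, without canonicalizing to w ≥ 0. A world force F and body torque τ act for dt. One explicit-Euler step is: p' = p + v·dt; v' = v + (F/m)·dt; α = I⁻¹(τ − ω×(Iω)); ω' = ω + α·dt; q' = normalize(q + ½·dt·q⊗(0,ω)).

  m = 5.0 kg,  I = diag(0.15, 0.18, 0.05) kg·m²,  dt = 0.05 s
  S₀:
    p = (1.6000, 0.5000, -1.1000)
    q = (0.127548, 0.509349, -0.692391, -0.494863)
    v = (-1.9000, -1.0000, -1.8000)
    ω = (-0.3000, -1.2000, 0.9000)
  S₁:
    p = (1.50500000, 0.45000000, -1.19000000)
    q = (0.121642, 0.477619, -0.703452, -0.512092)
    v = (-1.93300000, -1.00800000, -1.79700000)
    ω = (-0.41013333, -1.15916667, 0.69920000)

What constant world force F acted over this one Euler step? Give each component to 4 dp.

velocity change Δv = (-0.03300000, -0.00800000, 0.00300000)
applied force F = (-3.3000, -0.8000, 0.3000)

F = (-3.3000, -0.8000, 0.3000)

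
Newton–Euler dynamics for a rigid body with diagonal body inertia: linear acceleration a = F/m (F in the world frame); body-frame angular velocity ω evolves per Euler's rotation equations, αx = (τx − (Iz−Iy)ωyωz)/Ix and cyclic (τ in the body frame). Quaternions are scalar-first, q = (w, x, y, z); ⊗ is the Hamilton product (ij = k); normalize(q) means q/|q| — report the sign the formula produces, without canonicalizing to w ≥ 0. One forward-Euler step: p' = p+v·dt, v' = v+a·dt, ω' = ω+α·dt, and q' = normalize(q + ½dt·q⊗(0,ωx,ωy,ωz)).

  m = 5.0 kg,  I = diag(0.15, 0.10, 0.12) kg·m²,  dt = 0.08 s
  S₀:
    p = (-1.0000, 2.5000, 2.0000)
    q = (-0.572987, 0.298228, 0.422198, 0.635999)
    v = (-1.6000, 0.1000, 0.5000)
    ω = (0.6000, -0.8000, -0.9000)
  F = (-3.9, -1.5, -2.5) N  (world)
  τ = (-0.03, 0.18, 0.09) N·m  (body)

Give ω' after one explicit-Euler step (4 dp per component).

angular accel α = (-0.2960, 1.9620, 0.5500)
ω' = ω + α·dt = (0.5763, -0.6430, -0.8560)

ω' = (0.5763, -0.6430, -0.8560)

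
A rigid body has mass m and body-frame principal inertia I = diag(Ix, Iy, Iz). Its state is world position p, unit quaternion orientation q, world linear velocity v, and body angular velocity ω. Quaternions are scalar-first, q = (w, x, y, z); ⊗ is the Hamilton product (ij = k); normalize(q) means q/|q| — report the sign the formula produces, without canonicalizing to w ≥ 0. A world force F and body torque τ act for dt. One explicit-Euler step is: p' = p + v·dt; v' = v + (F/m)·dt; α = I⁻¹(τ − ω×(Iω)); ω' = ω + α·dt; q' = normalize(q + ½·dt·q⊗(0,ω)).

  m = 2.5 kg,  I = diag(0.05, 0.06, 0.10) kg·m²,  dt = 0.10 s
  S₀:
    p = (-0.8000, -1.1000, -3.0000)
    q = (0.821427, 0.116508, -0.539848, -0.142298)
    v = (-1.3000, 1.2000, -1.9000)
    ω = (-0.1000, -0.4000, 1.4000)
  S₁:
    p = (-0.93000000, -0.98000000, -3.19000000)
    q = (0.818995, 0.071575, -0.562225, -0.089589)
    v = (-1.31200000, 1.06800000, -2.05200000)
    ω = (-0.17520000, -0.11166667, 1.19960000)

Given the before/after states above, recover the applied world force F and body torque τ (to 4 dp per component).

velocity change Δv = (-0.01200000, -0.13200000, -0.15200000)
m·(v₁−v₀)/dt = (-0.3000, -3.3000, -3.8000)
Δω = ω₁−ω₀ = (-0.07520000, 0.28833333, -0.20040000)
τ = I·(Δω/dt) + ω₀×(Iω₀) = (-0.0600, 0.1800, -0.2000)

F = (-0.3000, -3.3000, -3.8000)
τ = (-0.0600, 0.1800, -0.2000)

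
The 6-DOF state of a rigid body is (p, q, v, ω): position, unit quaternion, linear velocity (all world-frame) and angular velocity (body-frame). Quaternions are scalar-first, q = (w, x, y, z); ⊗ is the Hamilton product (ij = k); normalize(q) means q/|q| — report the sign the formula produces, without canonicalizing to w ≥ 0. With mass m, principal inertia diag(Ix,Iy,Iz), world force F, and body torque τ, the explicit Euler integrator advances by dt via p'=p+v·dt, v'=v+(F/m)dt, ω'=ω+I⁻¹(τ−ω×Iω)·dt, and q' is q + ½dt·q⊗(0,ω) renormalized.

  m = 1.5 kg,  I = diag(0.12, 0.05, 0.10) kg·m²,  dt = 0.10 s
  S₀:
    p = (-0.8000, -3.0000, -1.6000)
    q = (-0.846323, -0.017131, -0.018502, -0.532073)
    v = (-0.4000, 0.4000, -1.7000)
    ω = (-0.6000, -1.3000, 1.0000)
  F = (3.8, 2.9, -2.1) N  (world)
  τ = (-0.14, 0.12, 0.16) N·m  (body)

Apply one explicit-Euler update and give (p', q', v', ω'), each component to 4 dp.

(τ − ω×Iω)/I = (-0.6250, 2.6400, 2.1460)
ω' = ω + α·dt = (-0.6625, -1.0360, 1.2146)
q⊗(0,ω) = (0.4977418, -0.2024031, 1.4365947, -0.8351539)
updated quaternion q' = (-0.8183, -0.0271, 0.0531, -0.5717)
p' = p + v·dt = (-0.8400, -2.9600, -1.7700)
v' = v + a·dt = (-0.1467, 0.5933, -1.8400)

p' = (-0.8400, -2.9600, -1.7700)
q' = (-0.8183, -0.0271, 0.0531, -0.5717)
v' = (-0.1467, 0.5933, -1.8400)
ω' = (-0.6625, -1.0360, 1.2146)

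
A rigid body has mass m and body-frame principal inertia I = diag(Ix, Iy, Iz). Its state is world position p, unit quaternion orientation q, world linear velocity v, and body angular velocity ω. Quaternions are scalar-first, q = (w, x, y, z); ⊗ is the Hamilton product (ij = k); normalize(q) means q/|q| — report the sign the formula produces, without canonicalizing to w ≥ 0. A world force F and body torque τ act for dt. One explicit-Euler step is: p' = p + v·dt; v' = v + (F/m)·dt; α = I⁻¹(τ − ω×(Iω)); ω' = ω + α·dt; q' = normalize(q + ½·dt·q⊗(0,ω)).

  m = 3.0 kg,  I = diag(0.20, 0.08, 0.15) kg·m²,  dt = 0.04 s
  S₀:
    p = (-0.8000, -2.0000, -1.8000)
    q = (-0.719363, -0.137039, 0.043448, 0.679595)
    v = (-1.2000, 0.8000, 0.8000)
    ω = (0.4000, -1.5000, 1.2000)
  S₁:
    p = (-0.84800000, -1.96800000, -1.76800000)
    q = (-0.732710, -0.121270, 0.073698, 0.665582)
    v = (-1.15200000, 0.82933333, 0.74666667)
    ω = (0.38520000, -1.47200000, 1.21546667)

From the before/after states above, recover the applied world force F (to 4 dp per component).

Δv = v₁−v₀ = (0.04800000, 0.02933333, -0.05333333)
applied force F = (3.6000, 2.2000, -4.0000)

F = (3.6000, 2.2000, -4.0000)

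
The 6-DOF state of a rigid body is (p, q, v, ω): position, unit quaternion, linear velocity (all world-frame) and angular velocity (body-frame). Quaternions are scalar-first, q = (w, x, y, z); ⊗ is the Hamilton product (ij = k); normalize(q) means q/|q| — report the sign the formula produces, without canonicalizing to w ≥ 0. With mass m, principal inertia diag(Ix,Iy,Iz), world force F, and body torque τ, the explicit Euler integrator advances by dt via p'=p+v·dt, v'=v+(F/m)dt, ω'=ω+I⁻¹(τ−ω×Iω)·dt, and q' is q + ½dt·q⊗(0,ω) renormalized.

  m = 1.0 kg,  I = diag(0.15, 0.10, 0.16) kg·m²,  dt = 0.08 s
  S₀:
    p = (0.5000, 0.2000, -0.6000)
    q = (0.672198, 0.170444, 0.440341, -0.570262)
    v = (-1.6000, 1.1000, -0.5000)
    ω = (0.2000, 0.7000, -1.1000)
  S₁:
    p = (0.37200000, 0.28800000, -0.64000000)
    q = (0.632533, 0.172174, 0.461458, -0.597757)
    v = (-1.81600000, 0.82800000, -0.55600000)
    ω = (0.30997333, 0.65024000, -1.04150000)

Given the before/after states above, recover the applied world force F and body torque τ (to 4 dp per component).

v₁ − v₀ = (-0.21600000, -0.27200000, -0.05600000)
applied force F = (-2.7000, -3.4000, -0.7000)
ω₁ − ω₀ = (0.10997333, -0.04976000, 0.05850000)
applied torque τ = (0.1600, -0.0600, 0.1100)

F = (-2.7000, -3.4000, -0.7000)
τ = (0.1600, -0.0600, 0.1100)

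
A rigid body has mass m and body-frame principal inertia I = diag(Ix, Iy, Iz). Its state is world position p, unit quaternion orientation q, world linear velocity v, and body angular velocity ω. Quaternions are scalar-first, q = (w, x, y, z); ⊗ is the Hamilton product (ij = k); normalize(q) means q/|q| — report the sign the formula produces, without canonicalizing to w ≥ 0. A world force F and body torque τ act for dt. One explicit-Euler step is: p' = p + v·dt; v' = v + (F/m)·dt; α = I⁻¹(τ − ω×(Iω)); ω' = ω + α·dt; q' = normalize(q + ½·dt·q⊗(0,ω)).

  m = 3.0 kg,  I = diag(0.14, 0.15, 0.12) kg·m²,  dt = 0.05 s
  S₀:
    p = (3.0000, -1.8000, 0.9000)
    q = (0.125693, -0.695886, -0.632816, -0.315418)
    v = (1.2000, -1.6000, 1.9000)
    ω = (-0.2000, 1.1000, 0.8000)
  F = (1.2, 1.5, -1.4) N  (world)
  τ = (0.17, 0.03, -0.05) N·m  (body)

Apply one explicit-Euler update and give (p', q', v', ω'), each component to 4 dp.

p' = (3.0600, -1.8800, 0.9950)
q' = (0.1458, -0.7001, -0.6135, -0.3350)
v' = (1.2200, -1.5750, 1.8767)
ω' = (-0.1299, 1.1111, 0.7801)

(τ − ω×Iω)/I = (1.4029, 0.2213, -0.3983)
ω + α·dt = (-0.1299, 1.1111, 0.7801)
Hamilton product q⊗(0,ω) = (0.8092548, -0.1844316, 0.7580547, -0.7914834)
q + ½dt·q⊗(0,ω), renormalized = (0.1458, -0.7001, -0.6135, -0.3350)
a = F/m = (0.4000, 0.5000, -0.4667)
p' = p + v·dt = (3.0600, -1.8800, 0.9950)
new velocity v' = (1.2200, -1.5750, 1.8767)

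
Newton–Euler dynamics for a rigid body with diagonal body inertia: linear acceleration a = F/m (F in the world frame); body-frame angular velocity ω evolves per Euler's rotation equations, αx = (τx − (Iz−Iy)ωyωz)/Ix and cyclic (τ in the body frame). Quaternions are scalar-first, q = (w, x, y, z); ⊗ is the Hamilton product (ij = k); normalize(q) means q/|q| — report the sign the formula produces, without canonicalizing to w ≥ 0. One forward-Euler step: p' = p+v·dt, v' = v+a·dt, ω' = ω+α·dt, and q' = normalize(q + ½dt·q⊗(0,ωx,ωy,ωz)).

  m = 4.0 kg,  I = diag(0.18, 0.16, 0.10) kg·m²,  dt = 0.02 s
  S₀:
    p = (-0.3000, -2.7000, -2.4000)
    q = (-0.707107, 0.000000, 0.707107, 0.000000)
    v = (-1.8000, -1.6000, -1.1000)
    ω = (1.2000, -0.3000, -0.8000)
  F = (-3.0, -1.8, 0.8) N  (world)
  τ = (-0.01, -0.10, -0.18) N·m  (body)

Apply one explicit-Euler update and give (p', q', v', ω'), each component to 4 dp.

p' = (-0.3360, -2.7320, -2.4220)
q' = (-0.7049, -0.0141, 0.7092, -0.0028)
v' = (-1.8150, -1.6090, -1.0960)
ω' = (1.2005, -0.3029, -0.8374)

linear accel F/m = (-0.7500, -0.4500, 0.2000)
new position p' = (-0.3360, -2.7320, -2.4220)
v + (F/m)dt = (-1.8150, -1.6090, -1.0960)
gyro term ω×Iω = (-0.0144, -0.0768, 0.0072)
α = I⁻¹(τ − ω×Iω) = (0.0244, -0.1450, -1.8720)
new body rate ω' = (1.2005, -0.3029, -0.8374)
Hamilton product q⊗(0,ω) = (0.2121321, -1.4142140, 0.2121321, -0.2828428)
updated quaternion q' = (-0.7049, -0.0141, 0.7092, -0.0028)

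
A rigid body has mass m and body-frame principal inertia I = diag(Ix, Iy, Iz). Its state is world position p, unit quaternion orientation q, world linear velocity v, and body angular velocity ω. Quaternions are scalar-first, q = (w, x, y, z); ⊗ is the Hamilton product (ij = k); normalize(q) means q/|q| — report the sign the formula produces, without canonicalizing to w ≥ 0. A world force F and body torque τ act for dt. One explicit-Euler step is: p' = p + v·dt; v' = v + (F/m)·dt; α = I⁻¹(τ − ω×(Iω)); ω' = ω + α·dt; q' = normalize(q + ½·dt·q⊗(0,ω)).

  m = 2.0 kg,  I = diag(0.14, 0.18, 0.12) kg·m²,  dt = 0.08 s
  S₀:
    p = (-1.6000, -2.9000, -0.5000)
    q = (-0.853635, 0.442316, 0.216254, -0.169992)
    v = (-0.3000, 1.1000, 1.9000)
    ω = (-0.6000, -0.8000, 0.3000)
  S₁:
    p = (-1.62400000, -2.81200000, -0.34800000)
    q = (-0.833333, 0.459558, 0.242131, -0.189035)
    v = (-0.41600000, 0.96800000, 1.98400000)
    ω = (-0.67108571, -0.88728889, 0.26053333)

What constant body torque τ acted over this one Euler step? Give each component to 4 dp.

τ = (-0.1100, -0.2000, -0.0400)

Δω = ω₁−ω₀ = (-0.07108571, -0.08728889, -0.03946667)
precession coupling = (0.0144, -0.0036, 0.0192)
I·α + gyro = (-0.1100, -0.2000, -0.0400)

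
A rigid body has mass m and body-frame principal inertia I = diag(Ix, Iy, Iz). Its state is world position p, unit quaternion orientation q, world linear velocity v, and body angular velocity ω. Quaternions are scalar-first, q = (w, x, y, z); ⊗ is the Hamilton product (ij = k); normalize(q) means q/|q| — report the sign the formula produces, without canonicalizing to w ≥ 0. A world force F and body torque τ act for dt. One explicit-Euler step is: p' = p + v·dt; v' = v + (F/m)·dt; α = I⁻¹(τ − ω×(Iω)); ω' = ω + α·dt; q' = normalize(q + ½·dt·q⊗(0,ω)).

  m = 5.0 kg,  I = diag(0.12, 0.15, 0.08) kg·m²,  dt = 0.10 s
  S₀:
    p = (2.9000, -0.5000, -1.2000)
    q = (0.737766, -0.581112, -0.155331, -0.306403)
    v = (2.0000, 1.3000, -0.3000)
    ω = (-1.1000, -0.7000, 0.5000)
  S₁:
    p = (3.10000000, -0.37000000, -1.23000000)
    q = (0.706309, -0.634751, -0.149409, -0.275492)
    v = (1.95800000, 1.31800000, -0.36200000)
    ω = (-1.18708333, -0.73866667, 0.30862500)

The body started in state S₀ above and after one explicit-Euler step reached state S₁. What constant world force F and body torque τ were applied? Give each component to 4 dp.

F = (-2.1000, 0.9000, -3.1000)
τ = (-0.0800, -0.0800, -0.1300)

Δω = ω₁−ω₀ = (-0.08708333, -0.03866667, -0.19137500)
τ = I·(Δω/dt) + ω₀×(Iω₀) = (-0.0800, -0.0800, -0.1300)
Δv = v₁−v₀ = (-0.04200000, 0.01800000, -0.06200000)
applied force F = (-2.1000, 0.9000, -3.1000)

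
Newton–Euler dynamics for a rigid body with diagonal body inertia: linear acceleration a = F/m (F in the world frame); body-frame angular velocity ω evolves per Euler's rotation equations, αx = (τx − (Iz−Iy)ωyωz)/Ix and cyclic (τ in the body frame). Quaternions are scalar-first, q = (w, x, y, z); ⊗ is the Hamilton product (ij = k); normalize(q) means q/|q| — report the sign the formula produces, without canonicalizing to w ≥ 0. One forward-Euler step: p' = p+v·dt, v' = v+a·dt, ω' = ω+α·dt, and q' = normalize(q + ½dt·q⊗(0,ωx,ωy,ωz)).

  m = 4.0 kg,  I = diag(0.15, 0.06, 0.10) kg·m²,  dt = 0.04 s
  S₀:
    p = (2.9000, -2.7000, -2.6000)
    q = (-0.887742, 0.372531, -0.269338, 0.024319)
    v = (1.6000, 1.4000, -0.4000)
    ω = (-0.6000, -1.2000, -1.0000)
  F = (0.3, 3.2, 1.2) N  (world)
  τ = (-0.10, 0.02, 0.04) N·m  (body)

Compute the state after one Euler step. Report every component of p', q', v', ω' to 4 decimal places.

a = (0.0750, 0.8000, 0.3000)
new position p' = (2.9640, -2.6440, -2.6160)
v' = v + a·dt = (1.6030, 1.4320, -0.3880)
angular accel α = (-0.9867, -0.1667, 1.0480)
new body rate ω' = (-0.6395, -1.2067, -0.9581)
q⊗(0,ω) = (-0.0753680, 0.8311660, 1.4232300, 0.2791020)
q + ½dt·q⊗(0,ω), renormalized = (-0.8888, 0.3889, -0.2407, 0.0299)

p' = (2.9640, -2.6440, -2.6160)
q' = (-0.8888, 0.3889, -0.2407, 0.0299)
v' = (1.6030, 1.4320, -0.3880)
ω' = (-0.6395, -1.2067, -0.9581)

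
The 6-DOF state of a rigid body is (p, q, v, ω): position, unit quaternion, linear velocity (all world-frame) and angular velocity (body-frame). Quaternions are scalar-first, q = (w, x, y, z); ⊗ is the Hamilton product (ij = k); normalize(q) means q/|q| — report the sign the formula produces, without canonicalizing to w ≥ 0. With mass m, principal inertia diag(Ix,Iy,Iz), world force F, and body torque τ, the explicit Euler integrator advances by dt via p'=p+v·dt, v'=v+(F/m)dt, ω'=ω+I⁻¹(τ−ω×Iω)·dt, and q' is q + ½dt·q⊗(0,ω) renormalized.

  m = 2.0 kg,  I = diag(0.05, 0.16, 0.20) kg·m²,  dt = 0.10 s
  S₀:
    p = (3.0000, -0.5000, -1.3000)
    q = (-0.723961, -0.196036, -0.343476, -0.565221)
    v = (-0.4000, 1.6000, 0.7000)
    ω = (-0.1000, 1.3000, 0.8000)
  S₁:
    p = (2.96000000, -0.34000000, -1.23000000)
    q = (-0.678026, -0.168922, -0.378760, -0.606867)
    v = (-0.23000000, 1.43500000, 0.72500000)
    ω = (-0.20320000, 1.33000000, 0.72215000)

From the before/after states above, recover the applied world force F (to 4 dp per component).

F = (3.4000, -3.3000, 0.5000)

Δv = v₁−v₀ = (0.17000000, -0.16500000, 0.02500000)
m·(v₁−v₀)/dt = (3.4000, -3.3000, 0.5000)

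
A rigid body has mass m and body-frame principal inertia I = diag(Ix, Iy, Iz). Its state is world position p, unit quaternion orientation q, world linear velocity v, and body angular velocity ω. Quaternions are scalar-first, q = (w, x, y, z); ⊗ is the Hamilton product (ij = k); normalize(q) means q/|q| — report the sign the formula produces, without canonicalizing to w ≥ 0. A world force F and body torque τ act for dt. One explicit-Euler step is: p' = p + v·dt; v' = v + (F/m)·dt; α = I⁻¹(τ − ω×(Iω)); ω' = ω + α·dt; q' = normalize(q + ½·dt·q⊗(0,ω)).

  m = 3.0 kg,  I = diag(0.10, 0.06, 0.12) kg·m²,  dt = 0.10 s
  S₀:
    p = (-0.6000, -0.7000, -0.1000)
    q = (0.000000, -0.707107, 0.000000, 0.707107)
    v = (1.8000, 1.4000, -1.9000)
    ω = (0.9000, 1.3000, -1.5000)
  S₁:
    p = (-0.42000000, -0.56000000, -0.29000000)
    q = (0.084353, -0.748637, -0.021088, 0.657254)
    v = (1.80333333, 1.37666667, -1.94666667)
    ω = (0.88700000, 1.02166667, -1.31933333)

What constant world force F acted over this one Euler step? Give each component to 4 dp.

Δv = v₁−v₀ = (0.00333333, -0.02333333, -0.04666667)
m·(v₁−v₀)/dt = (0.1000, -0.7000, -1.4000)

F = (0.1000, -0.7000, -1.4000)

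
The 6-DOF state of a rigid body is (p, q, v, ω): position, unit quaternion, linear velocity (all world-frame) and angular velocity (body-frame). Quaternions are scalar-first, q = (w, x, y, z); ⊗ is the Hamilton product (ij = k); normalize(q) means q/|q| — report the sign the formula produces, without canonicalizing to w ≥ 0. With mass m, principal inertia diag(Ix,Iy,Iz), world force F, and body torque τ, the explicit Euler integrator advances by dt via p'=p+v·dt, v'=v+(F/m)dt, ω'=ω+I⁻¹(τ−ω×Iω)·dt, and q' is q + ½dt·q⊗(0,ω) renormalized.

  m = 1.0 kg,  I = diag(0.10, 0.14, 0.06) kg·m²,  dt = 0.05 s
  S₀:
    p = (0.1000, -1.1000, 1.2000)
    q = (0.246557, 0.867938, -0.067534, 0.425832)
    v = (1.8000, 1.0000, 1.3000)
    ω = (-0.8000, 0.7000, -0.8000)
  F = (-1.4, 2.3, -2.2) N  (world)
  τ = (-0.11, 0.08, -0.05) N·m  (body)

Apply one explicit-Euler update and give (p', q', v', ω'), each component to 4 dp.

p' = (0.1900, -1.0500, 1.2650)
q' = (0.2735, 0.8564, -0.0543, 0.4345)
v' = (1.7300, 1.1150, 1.1900)
ω' = (-0.8774, 0.7194, -0.8230)

ω×(Iω) gyroscopic = (0.0448, 0.0256, -0.0224)
(τ − ω×Iω)/I = (-1.5480, 0.3886, -0.4600)
new body rate ω' = (-0.8774, 0.7194, -0.8230)
2q̇ = q⊗(0,ω) = (1.0822898, -0.4413008, 0.5262747, 0.3562838)
q + ½dt·q⊗(0,ω), renormalized = (0.2735, 0.8564, -0.0543, 0.4345)
a = (-1.4000, 2.3000, -2.2000)
p + v·dt = (0.1900, -1.0500, 1.2650)
v' = v + a·dt = (1.7300, 1.1150, 1.1900)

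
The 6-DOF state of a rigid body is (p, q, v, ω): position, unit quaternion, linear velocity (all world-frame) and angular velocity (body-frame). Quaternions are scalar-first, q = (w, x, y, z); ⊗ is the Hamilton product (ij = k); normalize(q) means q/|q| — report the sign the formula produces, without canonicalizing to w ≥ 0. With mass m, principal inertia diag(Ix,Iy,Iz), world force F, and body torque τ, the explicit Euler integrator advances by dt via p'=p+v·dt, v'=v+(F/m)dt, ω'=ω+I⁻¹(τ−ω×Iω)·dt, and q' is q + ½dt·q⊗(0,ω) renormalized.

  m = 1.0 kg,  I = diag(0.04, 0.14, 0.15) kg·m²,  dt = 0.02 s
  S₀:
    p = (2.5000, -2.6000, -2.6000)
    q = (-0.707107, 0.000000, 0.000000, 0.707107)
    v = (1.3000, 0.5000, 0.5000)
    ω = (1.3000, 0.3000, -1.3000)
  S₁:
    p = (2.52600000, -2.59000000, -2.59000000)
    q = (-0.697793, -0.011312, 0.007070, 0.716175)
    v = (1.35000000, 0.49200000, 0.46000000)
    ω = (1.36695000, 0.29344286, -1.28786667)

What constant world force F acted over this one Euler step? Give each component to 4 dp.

F = (2.5000, -0.4000, -2.0000)

Δv = v₁−v₀ = (0.05000000, -0.00800000, -0.04000000)
m·(v₁−v₀)/dt = (2.5000, -0.4000, -2.0000)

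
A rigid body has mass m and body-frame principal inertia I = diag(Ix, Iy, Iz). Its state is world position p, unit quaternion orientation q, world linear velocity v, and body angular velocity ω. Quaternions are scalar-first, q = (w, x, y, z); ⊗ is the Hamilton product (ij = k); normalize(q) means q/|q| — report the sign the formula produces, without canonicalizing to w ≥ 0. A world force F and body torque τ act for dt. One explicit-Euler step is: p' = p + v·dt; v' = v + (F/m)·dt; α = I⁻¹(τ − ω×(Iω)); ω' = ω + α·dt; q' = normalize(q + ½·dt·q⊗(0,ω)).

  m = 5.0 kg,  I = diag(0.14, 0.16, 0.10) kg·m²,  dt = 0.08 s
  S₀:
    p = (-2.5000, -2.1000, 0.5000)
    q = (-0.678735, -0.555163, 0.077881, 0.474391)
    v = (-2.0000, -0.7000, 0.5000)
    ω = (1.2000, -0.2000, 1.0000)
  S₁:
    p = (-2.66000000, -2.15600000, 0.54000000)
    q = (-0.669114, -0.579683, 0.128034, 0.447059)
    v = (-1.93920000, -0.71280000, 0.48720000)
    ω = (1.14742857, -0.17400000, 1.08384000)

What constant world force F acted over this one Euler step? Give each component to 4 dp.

F = (3.8000, -0.8000, -0.8000)

Δv = v₁−v₀ = (0.06080000, -0.01280000, -0.01280000)
applied force F = (3.8000, -0.8000, -0.8000)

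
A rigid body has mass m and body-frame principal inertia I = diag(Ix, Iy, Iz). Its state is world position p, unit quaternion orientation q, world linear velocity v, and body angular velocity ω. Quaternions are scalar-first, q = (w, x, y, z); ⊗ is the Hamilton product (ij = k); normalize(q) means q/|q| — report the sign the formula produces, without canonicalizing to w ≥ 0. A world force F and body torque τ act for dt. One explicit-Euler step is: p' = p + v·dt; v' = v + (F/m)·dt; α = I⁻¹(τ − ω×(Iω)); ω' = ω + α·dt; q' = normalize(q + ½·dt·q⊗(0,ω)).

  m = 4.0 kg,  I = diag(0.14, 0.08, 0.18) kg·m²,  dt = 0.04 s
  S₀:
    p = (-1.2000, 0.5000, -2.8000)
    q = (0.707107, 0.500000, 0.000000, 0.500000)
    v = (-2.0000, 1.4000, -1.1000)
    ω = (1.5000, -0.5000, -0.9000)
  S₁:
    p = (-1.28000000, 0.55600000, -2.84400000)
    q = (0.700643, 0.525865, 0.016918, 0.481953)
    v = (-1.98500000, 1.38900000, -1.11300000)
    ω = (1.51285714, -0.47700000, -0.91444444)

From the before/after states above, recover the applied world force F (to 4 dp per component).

v₁ − v₀ = (0.01500000, -0.01100000, -0.01300000)
applied force F = (1.5000, -1.1000, -1.3000)

F = (1.5000, -1.1000, -1.3000)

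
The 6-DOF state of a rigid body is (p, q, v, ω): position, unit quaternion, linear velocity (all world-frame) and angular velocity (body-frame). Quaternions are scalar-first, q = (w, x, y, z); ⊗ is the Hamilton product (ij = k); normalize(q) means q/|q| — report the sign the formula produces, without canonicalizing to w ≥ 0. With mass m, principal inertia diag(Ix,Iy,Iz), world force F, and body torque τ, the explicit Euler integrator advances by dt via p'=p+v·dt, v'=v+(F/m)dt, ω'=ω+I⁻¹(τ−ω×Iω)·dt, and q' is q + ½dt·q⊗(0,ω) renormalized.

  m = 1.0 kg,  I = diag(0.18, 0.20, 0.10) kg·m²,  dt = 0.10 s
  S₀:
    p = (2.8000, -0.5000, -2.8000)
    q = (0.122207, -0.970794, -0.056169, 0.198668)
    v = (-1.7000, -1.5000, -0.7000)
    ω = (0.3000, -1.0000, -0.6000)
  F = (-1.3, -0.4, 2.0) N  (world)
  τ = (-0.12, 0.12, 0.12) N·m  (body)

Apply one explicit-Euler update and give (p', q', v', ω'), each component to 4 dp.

p' = p + v·dt = (2.6300, -0.6500, -2.8700)
new velocity v' = (-1.8300, -1.5400, -0.5000)
precession coupling ω×(Iω) = (-0.0600, -0.0144, -0.0060)
α = I⁻¹(τ − ω×Iω) = (-0.3333, 0.6720, 1.2600)
new body rate ω' = (0.2667, -0.9328, -0.4740)
2q̇ = q⊗(0,ω) = (0.3542700, 0.2690315, -0.6450830, 0.9143205)
updated quaternion q' = (0.1397, -0.9556, -0.0883, 0.2439)

p' = (2.6300, -0.6500, -2.8700)
q' = (0.1397, -0.9556, -0.0883, 0.2439)
v' = (-1.8300, -1.5400, -0.5000)
ω' = (0.2667, -0.9328, -0.4740)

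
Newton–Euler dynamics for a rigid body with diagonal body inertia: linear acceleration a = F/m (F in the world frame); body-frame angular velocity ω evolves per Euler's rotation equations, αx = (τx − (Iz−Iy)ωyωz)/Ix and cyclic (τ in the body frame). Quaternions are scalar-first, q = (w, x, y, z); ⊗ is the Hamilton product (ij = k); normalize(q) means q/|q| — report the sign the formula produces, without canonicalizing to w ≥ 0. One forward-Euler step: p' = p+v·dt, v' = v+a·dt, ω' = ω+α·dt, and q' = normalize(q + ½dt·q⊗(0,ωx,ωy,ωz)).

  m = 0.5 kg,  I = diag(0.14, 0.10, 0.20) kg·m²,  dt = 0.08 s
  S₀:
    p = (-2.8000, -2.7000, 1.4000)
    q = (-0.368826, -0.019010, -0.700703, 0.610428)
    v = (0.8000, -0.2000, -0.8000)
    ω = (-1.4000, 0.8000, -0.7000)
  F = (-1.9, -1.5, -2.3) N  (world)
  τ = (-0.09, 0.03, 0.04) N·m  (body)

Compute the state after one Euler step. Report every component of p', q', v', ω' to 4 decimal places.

p' = (-2.7360, -2.7160, 1.3360)
q' = (-0.3296, 0.0017, -0.7454, 0.5795)
v' = (0.4960, -0.4400, -1.1680)
ω' = (-1.4194, 0.8710, -0.7019)

(τ − ω×Iω)/I = (-0.2429, 0.8880, -0.0240)
ω' = ω + α·dt = (-1.4194, 0.8710, -0.7019)
Hamilton product q⊗(0,ω) = (0.9612480, 0.5185061, -1.1629670, -0.7380140)
q + ½dt·q⊗(0,ω), renormalized = (-0.3296, 0.0017, -0.7454, 0.5795)
a = F/m = (-3.8000, -3.0000, -4.6000)
new position p' = (-2.7360, -2.7160, 1.3360)
v' = v + a·dt = (0.4960, -0.4400, -1.1680)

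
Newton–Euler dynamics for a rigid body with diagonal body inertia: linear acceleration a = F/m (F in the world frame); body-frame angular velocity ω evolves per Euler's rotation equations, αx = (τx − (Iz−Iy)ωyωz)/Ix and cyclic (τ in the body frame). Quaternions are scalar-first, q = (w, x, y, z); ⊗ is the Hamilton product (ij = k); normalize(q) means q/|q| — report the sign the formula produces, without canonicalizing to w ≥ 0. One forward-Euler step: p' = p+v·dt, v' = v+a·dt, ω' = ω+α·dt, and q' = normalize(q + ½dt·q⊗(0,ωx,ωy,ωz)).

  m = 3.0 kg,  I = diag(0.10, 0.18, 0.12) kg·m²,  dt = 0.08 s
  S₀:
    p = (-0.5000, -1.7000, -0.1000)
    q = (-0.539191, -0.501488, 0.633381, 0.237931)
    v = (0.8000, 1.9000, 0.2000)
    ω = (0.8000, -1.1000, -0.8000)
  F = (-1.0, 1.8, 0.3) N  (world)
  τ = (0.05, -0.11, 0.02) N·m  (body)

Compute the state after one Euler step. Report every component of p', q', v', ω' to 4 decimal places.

linear accel F/m = (-0.3333, 0.6000, 0.1000)
p' = p + v·dt = (-0.4360, -1.5480, -0.0840)
new velocity v' = (0.7733, 1.9480, 0.2080)
angular accel α = (1.0280, -0.6822, 0.7533)
ω' = ω + α·dt = (0.8822, -1.1546, -0.7397)
2q̇ = q⊗(0,ω) = (1.2882543, -0.6763335, 0.3822645, 0.4762848)
q + ½dt·q⊗(0,ω), renormalized = (-0.4867, -0.5275, 0.6474, 0.2565)

p' = (-0.4360, -1.5480, -0.0840)
q' = (-0.4867, -0.5275, 0.6474, 0.2565)
v' = (0.7733, 1.9480, 0.2080)
ω' = (0.8822, -1.1546, -0.7397)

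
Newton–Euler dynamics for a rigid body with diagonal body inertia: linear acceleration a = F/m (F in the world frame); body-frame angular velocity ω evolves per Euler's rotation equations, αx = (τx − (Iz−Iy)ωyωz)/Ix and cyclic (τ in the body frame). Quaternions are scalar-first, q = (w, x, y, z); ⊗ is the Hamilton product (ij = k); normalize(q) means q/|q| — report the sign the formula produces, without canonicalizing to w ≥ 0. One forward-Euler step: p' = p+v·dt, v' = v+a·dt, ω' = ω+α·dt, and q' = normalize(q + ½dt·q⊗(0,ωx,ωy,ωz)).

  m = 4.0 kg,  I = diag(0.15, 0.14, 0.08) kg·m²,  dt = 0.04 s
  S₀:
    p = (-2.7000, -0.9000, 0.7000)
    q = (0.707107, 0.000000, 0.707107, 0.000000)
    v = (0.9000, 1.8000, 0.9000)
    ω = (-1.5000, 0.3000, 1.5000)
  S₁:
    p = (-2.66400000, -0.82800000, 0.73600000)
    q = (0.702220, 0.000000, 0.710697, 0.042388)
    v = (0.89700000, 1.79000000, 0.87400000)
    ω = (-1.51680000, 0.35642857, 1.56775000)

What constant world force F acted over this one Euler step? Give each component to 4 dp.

F = (-0.3000, -1.0000, -2.6000)

velocity change Δv = (-0.00300000, -0.01000000, -0.02600000)
applied force F = (-0.3000, -1.0000, -2.6000)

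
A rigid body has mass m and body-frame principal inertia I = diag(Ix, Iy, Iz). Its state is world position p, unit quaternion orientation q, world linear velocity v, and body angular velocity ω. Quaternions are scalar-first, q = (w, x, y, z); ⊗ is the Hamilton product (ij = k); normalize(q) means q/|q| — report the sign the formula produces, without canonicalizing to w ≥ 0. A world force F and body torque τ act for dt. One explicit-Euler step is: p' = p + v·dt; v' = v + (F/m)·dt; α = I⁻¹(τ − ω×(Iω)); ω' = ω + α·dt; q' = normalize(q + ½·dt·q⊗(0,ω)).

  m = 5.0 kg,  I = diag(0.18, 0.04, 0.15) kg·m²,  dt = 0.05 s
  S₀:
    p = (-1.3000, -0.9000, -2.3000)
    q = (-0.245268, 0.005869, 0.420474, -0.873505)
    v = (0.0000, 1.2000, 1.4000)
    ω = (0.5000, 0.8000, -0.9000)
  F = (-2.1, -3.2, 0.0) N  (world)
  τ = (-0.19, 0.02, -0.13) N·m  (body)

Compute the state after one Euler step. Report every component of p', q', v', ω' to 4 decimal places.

a = F/m = (-0.4200, -0.6400, 0.0000)
new position p' = (-1.3000, -0.8400, -2.2300)
v' = v + a·dt = (-0.0210, 1.1680, 1.4000)
precession coupling ω×(Iω) = (-0.0792, -0.0135, -0.0560)
(τ − ω×Iω)/I = (-0.6156, 0.8375, -0.4933)
new body rate ω' = (0.4692, 0.8419, -0.9247)
2q̇ = q⊗(0,ω) = (-1.1254682, 0.1977434, -0.6276848, 0.0151994)
q' = normalize(q + ½dt·q⊗(0,ω)) = (-0.2733, 0.0108, 0.4046, -0.8727)

p' = (-1.3000, -0.8400, -2.2300)
q' = (-0.2733, 0.0108, 0.4046, -0.8727)
v' = (-0.0210, 1.1680, 1.4000)
ω' = (0.4692, 0.8419, -0.9247)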